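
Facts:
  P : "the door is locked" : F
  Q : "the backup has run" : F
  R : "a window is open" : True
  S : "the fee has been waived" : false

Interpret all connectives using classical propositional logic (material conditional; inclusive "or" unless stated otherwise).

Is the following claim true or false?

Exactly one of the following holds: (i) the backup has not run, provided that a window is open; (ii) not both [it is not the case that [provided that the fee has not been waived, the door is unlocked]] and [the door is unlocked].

Values: R=T, Q=F, S=F, P=F.
Formalization: (R → ¬Q) ⊕ (¬(¬S → ¬P) ↑ ¬P)

¬Q = ¬F = T
R → ¬Q = T → T = T
¬S = ¬F = T
¬P = ¬F = T
¬S → ¬P = T → T = T
¬(¬S → ¬P) = ¬T = F
¬P = ¬F = T
¬(¬S → ¬P) ↑ ¬P = F ↑ T = T
(R → ¬Q) ⊕ (¬(¬S → ¬P) ↑ ¬P) = T ⊕ T = F

The statement is false.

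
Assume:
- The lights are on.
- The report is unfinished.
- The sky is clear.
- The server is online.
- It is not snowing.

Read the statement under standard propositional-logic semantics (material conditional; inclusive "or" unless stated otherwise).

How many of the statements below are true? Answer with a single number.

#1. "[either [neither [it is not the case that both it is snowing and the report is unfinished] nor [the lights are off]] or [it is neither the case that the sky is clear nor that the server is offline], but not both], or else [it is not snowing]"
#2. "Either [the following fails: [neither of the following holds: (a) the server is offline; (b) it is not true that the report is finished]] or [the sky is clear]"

2

Let U = "it is snowing" (False), Q = "the report is finished" (False), P = "the lights are on" (True), R = "the sky is overcast" (False), S = "the server is online" (True).

#1: In symbols: (((U nand not Q) nor not P) xor (not R nor not S)) or not U

not Q = not False = True
U nand not Q = False nand True = True
not P = not True = False
(U nand not Q) nor not P = True nor False = False
not R = not False = True
not S = not True = False
not R nor not S = True nor False = False
((U nand not Q) nor not P) xor (not R nor not S) = False xor False = False
not U = not False = True
(((U nand not Q) nor not P) xor (not R nor not S)) or not U = False or True = True
Thus #1 is true.

#2: Parsed as not (not S nor not Q) or not R

not S = not True = False
not Q = not False = True
not S nor not Q = False nor True = False
not (not S nor not Q) = not False = True
not R = not False = True
not (not S nor not Q) or not R = True or True = True
Hence #2 is true.

2 of the 2 statements are true (#1, #2).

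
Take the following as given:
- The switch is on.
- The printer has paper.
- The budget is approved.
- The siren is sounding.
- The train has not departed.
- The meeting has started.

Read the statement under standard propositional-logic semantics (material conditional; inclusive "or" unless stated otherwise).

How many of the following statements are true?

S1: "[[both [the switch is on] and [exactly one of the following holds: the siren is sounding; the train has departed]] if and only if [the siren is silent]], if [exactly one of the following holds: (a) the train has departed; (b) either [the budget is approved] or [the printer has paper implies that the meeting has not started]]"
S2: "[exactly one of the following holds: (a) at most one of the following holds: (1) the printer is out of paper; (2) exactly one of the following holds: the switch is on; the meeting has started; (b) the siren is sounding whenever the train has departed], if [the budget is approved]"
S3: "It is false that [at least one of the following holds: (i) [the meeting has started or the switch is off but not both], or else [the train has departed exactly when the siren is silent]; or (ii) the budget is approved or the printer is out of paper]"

0

Let U = "the train has departed" (F), R = "the budget is approved" (T), Q = "the printer has paper" (T), V = "the meeting has started" (T), P = "the switch is on" (T), S = "the siren is sounding" (T).

S1: In symbols: (U ⊕ (R ∨ (Q → ¬V))) → ((P ∧ (S ⊕ U)) ↔ ¬S)

¬V = ¬T = F
Q → ¬V = T → F = F
R ∨ (Q → ¬V) = T ∨ F = T
U ⊕ (R ∨ (Q → ¬V)) = F ⊕ T = T
S ⊕ U = T ⊕ F = T
P ∧ (S ⊕ U) = T ∧ T = T
¬S = ¬T = F
(P ∧ (S ⊕ U)) ↔ ¬S = T ↔ F = F
(U ⊕ (R ∨ (Q → ¬V))) → ((P ∧ (S ⊕ U)) ↔ ¬S) = T → F = F
Thus S1 is false.

S2: This is R → ((¬Q ↑ (P ⊕ V)) ⊕ (U → S)).

¬Q = ¬T = F
P ⊕ V = T ⊕ T = F
¬Q ↑ (P ⊕ V) = F ↑ F = T
U → S = F → T = T
(¬Q ↑ (P ⊕ V)) ⊕ (U → S) = T ⊕ T = F
R → ((¬Q ↑ (P ⊕ V)) ⊕ (U → S)) = T → F = F
Thus S2 is false.

S3: Parsed as ¬(((V ⊕ ¬P) ∨ (U ↔ ¬S)) ∨ (R ∨ ¬Q))

¬P = ¬T = F
V ⊕ ¬P = T ⊕ F = T
¬S = ¬T = F
U ↔ ¬S = F ↔ F = T
(V ⊕ ¬P) ∨ (U ↔ ¬S) = T ∨ T = T
¬Q = ¬T = F
R ∨ ¬Q = T ∨ F = T
((V ⊕ ¬P) ∨ (U ↔ ¬S)) ∨ (R ∨ ¬Q) = T ∨ T = T
¬(((V ⊕ ¬P) ∨ (U ↔ ¬S)) ∨ (R ∨ ¬Q)) = ¬T = F
Hence S3 is false.

Count: 0.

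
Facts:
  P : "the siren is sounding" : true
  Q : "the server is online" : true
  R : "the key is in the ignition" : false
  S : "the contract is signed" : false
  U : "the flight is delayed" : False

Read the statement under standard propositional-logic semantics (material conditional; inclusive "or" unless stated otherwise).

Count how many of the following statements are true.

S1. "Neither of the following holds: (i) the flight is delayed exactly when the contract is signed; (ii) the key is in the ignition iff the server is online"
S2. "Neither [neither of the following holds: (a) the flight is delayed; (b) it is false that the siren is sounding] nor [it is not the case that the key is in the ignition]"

S1: This is (U iff S) nor (R iff Q).

U iff S = False iff False = True
R iff Q = False iff True = False
(U iff S) nor (R iff Q) = True nor False = False
Hence S1 is false.

S2: This is (U nor not P) nor not R.

not P = not True = False
U nor not P = False nor False = True
not R = not False = True
(U nor not P) nor not R = True nor True = False
Hence S2 is false.

Count: 0.

0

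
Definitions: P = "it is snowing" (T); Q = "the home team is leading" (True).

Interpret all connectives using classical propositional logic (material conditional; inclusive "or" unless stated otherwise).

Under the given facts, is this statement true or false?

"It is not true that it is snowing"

Values: P=T.
Parsed as ¬P

¬P = ¬T = F

The statement is false.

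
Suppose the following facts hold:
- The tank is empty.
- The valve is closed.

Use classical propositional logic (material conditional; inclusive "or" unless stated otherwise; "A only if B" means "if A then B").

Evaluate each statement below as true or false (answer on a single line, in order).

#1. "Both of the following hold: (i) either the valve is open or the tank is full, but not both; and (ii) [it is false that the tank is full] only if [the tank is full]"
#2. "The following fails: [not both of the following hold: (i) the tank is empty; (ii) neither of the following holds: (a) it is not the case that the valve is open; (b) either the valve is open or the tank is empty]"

#1 false; #2 false

Let G = "the valve is open" (F), D = "the tank is full" (F).

#1: Parsed as (G ⊕ D) ∧ (¬D → D)

G ⊕ D = F ⊕ F = F
¬D = ¬F = T
¬D → D = T → F = F
(G ⊕ D) ∧ (¬D → D) = F ∧ F = F
Hence #1 is false.

#2: Parsed as ¬(¬D ↑ (¬G ↓ (G ∨ ¬D)))

¬D = ¬F = T
¬G = ¬F = T
¬D = ¬F = T
G ∨ ¬D = F ∨ T = T
¬G ↓ (G ∨ ¬D) = T ↓ T = F
¬D ↑ (¬G ↓ (G ∨ ¬D)) = T ↑ F = T
¬(¬D ↑ (¬G ↓ (G ∨ ¬D))) = ¬T = F
Thus #2 is false.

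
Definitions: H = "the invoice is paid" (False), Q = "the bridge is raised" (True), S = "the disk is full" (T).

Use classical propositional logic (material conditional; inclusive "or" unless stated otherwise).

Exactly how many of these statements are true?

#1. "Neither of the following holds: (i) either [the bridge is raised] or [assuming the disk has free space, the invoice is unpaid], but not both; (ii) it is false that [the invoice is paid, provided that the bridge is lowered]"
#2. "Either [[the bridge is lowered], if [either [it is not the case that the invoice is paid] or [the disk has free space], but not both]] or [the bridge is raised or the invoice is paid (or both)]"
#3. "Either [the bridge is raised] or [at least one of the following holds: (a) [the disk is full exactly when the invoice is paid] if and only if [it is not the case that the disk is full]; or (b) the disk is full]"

#1: This is (Q xor (~S -> ~H)) nor ~(~Q -> H).

~S = ~T = F
~H = ~F = T
~S -> ~H = F -> T = T
Q xor (~S -> ~H) = T xor T = F
~Q = ~T = F
~Q -> H = F -> F = T
~(~Q -> H) = ~T = F
(Q xor (~S -> ~H)) nor ~(~Q -> H) = F nor F = T
Hence #1 is true.

#2: In symbols: ((~H xor ~S) -> ~Q) | (Q | H)

~H = ~F = T
~S = ~T = F
~H xor ~S = T xor F = T
~Q = ~T = F
(~H xor ~S) -> ~Q = T -> F = F
Q | H = T | F = T
((~H xor ~S) -> ~Q) | (Q | H) = F | T = T
Hence #2 is true.

#3: Parsed as Q | (((S <-> H) <-> ~S) | S)

S <-> H = T <-> F = F
~S = ~T = F
(S <-> H) <-> ~S = F <-> F = T
((S <-> H) <-> ~S) | S = T | T = T
Q | (((S <-> H) <-> ~S) | S) = T | T = T
Thus #3 is true.

Count: 3.

3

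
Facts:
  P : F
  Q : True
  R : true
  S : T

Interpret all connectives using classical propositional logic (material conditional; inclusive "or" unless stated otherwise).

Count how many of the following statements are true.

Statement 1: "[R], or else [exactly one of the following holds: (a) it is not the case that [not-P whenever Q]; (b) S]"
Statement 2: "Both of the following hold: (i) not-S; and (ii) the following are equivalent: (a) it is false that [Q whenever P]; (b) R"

Statement 1: This is R or (not (Q -> not P) xor S).

not P = not False = True
Q -> not P = True -> True = True
not (Q -> not P) = not True = False
not (Q -> not P) xor S = False xor True = True
R or (not (Q -> not P) xor S) = True or True = True
Hence Statement 1 is true.

Statement 2: This is not S and (not (P -> Q) iff R).

not S = not True = False
P -> Q = False -> True = True
not (P -> Q) = not True = False
not (P -> Q) iff R = False iff True = False
not S and (not (P -> Q) iff R) = False and False = False
So Statement 2 is false.

Count: 1.

1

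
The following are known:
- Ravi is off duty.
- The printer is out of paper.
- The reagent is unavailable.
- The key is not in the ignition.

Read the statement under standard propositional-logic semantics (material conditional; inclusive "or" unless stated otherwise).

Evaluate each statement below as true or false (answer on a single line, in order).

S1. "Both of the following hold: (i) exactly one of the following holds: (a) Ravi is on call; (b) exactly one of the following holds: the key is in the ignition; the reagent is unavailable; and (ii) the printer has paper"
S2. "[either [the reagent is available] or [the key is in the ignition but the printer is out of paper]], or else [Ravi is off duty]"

Let V = "Ravi is on call" (F), G = "the key is in the ignition" (F), Q = "the reagent is available" (F), U = "the printer has paper" (F).

S1: In symbols: (V xor (G xor ~Q)) & U

~Q = ~F = T
G xor ~Q = F xor T = T
V xor (G xor ~Q) = F xor T = T
(V xor (G xor ~Q)) & U = T & F = F
Thus S1 is false.

S2: This is (Q | (G & ~U)) | ~V.

~U = ~F = T
G & ~U = F & T = F
Q | (G & ~U) = F | F = F
~V = ~F = T
(Q | (G & ~U)) | ~V = F | T = T
Thus S2 is true.

S1 False; S2 True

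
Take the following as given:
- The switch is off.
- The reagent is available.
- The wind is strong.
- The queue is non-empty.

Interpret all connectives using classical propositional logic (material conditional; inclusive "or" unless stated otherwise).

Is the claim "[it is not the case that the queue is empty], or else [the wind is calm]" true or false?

Let S = "the queue is empty" (False), W = "the wind is strong" (True).
In symbols: not S or not W

not S = not False = True
not W = not True = False
not S or not W = True or False = True

True.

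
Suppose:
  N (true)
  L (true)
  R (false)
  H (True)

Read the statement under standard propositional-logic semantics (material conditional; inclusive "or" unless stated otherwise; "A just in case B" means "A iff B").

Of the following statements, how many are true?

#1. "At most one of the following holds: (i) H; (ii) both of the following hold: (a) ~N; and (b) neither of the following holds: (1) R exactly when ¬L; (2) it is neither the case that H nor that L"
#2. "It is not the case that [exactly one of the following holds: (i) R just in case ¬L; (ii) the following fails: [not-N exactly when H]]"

2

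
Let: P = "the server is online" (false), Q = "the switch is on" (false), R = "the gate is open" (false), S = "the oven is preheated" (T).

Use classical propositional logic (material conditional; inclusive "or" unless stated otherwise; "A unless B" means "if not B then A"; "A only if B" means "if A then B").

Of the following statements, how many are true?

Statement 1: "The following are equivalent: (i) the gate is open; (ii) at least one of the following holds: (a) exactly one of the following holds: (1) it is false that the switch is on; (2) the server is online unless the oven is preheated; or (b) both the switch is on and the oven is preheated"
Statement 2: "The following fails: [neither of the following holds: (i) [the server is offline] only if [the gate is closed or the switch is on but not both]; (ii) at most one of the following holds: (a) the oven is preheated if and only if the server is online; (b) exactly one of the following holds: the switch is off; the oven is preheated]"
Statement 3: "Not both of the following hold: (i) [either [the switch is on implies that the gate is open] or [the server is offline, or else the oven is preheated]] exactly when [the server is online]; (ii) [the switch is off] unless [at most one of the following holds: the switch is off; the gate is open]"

Statement 1: Parsed as R iff ((not Q xor (P or S)) or (Q and S))

not Q = not False = True
P or S = False or True = True
not Q xor (P or S) = True xor True = False
Q and S = False and True = False
(not Q xor (P or S)) or (Q and S) = False or False = False
R iff ((not Q xor (P or S)) or (Q and S)) = False iff False = True
Hence Statement 1 is true.

Statement 2: In symbols: not ((not P -> (not R xor Q)) nor ((S iff P) nand (not Q xor S)))

not P = not False = True
not R = not False = True
not R xor Q = True xor False = True
not P -> (not R xor Q) = True -> True = True
S iff P = True iff False = False
not Q = not False = True
not Q xor S = True xor True = False
(S iff P) nand (not Q xor S) = False nand False = True
(not P -> (not R xor Q)) nor ((S iff P) nand (not Q xor S)) = True nor True = False
not ((not P -> (not R xor Q)) nor ((S iff P) nand (not Q xor S))) = not False = True
Thus Statement 2 is true.

Statement 3: Parsed as (((Q -> R) or (not P or S)) iff P) nand (not Q or (not Q nand R))

Q -> R = False -> False = True
not P = not False = True
not P or S = True or True = True
(Q -> R) or (not P or S) = True or True = True
((Q -> R) or (not P or S)) iff P = True iff False = False
not Q = not False = True
not Q = not False = True
not Q nand R = True nand False = True
not Q or (not Q nand R) = True or True = True
(((Q -> R) or (not P or S)) iff P) nand (not Q or (not Q nand R)) = False nand True = True
Hence Statement 3 is true.

Count: 3.

3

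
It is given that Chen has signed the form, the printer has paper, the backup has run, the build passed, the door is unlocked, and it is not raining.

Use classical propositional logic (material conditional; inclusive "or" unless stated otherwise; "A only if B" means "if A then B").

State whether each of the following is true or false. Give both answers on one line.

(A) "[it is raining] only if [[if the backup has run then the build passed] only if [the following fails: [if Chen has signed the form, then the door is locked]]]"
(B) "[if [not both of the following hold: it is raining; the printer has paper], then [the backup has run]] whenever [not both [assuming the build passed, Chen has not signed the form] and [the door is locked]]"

(A) True; (B) True

Let D = "it is raining" (F), V = "the backup has run" (T), M = "the build passed" (T), H = "Chen has signed the form" (T), U = "the door is locked" (F), K = "the printer has paper" (T).

(A): In symbols: D → ((V → M) → ¬(H → U))

V → M = T → T = T
H → U = T → F = F
¬(H → U) = ¬F = T
(V → M) → ¬(H → U) = T → T = T
D → ((V → M) → ¬(H → U)) = F → T = T
Hence (A) is true.

(B): Formalization: ((M → ¬H) ↑ U) → ((D ↑ K) → V)

¬H = ¬T = F
M → ¬H = T → F = F
(M → ¬H) ↑ U = F ↑ F = T
D ↑ K = F ↑ T = T
(D ↑ K) → V = T → T = T
((M → ¬H) ↑ U) → ((D ↑ K) → V) = T → T = T
Thus (B) is true.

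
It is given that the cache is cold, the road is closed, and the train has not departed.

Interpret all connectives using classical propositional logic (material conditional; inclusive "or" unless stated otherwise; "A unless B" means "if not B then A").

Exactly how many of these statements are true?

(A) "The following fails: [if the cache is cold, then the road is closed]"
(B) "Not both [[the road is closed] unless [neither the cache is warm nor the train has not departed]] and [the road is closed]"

Let P = "the cache is warm" (False), Q = "the road is closed" (True), R = "the train has departed" (False).

(A): Parsed as not (not P -> Q)

not P = not False = True
not P -> Q = True -> True = True
not (not P -> Q) = not True = False
Thus (A) is false.

(B): This is (Q or (P nor not R)) nand Q.

not R = not False = True
P nor not R = False nor True = False
Q or (P nor not R) = True or False = True
(Q or (P nor not R)) nand Q = True nand True = False
Hence (B) is false.

Count: 0.

0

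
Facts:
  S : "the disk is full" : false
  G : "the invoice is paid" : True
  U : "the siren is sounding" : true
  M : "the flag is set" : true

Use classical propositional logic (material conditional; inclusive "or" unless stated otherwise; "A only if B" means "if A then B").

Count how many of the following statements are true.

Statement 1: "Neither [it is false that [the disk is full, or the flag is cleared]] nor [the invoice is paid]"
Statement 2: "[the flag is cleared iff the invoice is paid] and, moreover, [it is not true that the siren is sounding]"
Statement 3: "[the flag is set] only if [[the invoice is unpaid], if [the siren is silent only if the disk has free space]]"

Statement 1: This is not (S or not M) nor G.

not M = not True = False
S or not M = False or False = False
not (S or not M) = not False = True
not (S or not M) nor G = True nor True = False
Thus Statement 1 is false.

Statement 2: Parsed as (not M iff G) and not U

not M = not True = False
not M iff G = False iff True = False
not U = not True = False
(not M iff G) and not U = False and False = False
Thus Statement 2 is false.

Statement 3: In symbols: M -> ((not U -> not S) -> not G)

not U = not True = False
not S = not False = True
not U -> not S = False -> True = True
not G = not True = False
(not U -> not S) -> not G = True -> False = False
M -> ((not U -> not S) -> not G) = True -> False = False
So Statement 3 is false.

True statements: 0 (none).

0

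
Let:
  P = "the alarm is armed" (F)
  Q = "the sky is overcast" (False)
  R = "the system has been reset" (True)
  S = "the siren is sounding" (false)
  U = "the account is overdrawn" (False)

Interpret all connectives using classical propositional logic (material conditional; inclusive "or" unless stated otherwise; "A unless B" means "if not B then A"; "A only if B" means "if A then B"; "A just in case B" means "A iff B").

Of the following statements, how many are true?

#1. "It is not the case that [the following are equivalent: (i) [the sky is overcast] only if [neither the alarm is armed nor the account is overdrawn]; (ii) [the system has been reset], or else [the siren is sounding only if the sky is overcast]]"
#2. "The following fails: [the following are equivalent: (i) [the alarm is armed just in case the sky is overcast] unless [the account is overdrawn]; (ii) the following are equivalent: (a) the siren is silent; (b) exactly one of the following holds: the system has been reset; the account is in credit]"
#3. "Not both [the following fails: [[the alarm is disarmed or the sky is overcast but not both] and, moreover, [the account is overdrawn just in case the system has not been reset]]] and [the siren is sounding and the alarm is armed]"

2

#1: Parsed as ¬((Q → (P ↓ U)) ↔ (R ∨ (S → Q)))

P ↓ U = F ↓ F = T
Q → (P ↓ U) = F → T = T
S → Q = F → F = T
R ∨ (S → Q) = T ∨ T = T
(Q → (P ↓ U)) ↔ (R ∨ (S → Q)) = T ↔ T = T
¬((Q → (P ↓ U)) ↔ (R ∨ (S → Q))) = ¬T = F
So #1 is false.

#2: Parsed as ¬(((P ↔ Q) ∨ U) ↔ (¬S ↔ (R ⊕ ¬U)))

P ↔ Q = F ↔ F = T
(P ↔ Q) ∨ U = T ∨ F = T
¬S = ¬F = T
¬U = ¬F = T
R ⊕ ¬U = T ⊕ T = F
¬S ↔ (R ⊕ ¬U) = T ↔ F = F
((P ↔ Q) ∨ U) ↔ (¬S ↔ (R ⊕ ¬U)) = T ↔ F = F
¬(((P ↔ Q) ∨ U) ↔ (¬S ↔ (R ⊕ ¬U))) = ¬F = T
Thus #2 is true.

#3: In symbols: ¬((¬P ⊕ Q) ∧ (U ↔ ¬R)) ↑ (S ∧ P)

¬P = ¬F = T
¬P ⊕ Q = T ⊕ F = T
¬R = ¬T = F
U ↔ ¬R = F ↔ F = T
(¬P ⊕ Q) ∧ (U ↔ ¬R) = T ∧ T = T
¬((¬P ⊕ Q) ∧ (U ↔ ¬R)) = ¬T = F
S ∧ P = F ∧ F = F
¬((¬P ⊕ Q) ∧ (U ↔ ¬R)) ↑ (S ∧ P) = F ↑ F = T
So #3 is true.

Count: 2.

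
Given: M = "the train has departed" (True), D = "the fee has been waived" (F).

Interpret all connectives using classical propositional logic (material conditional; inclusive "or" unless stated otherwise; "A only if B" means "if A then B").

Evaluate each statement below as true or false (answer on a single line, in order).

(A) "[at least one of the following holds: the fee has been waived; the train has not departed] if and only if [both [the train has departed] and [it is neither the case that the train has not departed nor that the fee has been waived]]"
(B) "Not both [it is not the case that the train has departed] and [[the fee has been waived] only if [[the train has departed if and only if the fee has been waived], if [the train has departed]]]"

(A): Formalization: (D or not M) iff (M and (not M nor D))

not M = not True = False
D or not M = False or False = False
not M = not True = False
not M nor D = False nor False = True
M and (not M nor D) = True and True = True
(D or not M) iff (M and (not M nor D)) = False iff True = False
Thus (A) is false.

(B): Formalization: not M nand (D -> (M -> (M iff D)))

not M = not True = False
M iff D = True iff False = False
M -> (M iff D) = True -> False = False
D -> (M -> (M iff D)) = False -> False = True
not M nand (D -> (M -> (M iff D))) = False nand True = True
Hence (B) is true.

(A) F; (B) T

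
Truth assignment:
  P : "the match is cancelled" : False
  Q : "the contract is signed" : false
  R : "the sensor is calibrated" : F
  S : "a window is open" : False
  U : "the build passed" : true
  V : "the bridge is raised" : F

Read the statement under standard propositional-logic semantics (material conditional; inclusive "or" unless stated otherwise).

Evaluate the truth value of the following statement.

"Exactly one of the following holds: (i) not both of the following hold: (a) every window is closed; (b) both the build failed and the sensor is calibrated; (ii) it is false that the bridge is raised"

False.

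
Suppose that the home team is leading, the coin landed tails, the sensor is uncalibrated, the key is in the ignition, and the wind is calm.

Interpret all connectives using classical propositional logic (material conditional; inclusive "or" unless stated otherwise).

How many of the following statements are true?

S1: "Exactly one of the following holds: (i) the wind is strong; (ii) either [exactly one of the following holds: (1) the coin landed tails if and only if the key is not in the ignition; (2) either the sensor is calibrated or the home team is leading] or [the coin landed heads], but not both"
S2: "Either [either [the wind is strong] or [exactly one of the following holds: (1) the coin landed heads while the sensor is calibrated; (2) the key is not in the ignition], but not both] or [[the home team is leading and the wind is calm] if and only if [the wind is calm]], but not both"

2

Let S = "the wind is strong" (F), P = "the coin landed heads" (F), U = "the key is in the ignition" (T), K = "the sensor is calibrated" (F), G = "the home team is leading" (T).

S1: Formalization: S ⊕ (((¬P ↔ ¬U) ⊕ (K ∨ G)) ⊕ P)

¬P = ¬F = T
¬U = ¬T = F
¬P ↔ ¬U = T ↔ F = F
K ∨ G = F ∨ T = T
(¬P ↔ ¬U) ⊕ (K ∨ G) = F ⊕ T = T
((¬P ↔ ¬U) ⊕ (K ∨ G)) ⊕ P = T ⊕ F = T
S ⊕ (((¬P ↔ ¬U) ⊕ (K ∨ G)) ⊕ P) = F ⊕ T = T
Hence S1 is true.

S2: Parsed as (S ⊕ ((P ∧ K) ⊕ ¬U)) ⊕ ((G ∧ ¬S) ↔ ¬S)

P ∧ K = F ∧ F = F
¬U = ¬T = F
(P ∧ K) ⊕ ¬U = F ⊕ F = F
S ⊕ ((P ∧ K) ⊕ ¬U) = F ⊕ F = F
¬S = ¬F = T
G ∧ ¬S = T ∧ T = T
¬S = ¬F = T
(G ∧ ¬S) ↔ ¬S = T ↔ T = T
(S ⊕ ((P ∧ K) ⊕ ¬U)) ⊕ ((G ∧ ¬S) ↔ ¬S) = F ⊕ T = T
Thus S2 is true.

Count: 2.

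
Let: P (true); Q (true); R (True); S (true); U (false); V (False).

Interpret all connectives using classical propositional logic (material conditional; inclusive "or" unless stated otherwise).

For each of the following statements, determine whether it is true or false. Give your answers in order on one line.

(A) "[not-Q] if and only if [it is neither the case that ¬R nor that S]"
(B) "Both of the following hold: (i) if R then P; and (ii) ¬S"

(A): In symbols: ~Q <-> (~R nor S)

~Q = ~T = F
~R = ~T = F
~R nor S = F nor T = F
~Q <-> (~R nor S) = F <-> F = T
Thus (A) is true.

(B): In symbols: (R -> P) & ~S

R -> P = T -> T = T
~S = ~T = F
(R -> P) & ~S = T & F = F
So (B) is false.

(A) T / (B) F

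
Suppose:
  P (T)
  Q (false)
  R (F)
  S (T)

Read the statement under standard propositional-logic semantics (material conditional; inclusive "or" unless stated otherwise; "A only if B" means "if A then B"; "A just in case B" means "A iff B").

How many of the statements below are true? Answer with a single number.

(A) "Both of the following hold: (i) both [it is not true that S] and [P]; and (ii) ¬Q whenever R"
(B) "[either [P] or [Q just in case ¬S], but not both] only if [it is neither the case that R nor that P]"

(A): In symbols: (¬S ∧ P) ∧ (R → ¬Q)

¬S = ¬T = F
¬S ∧ P = F ∧ T = F
¬Q = ¬F = T
R → ¬Q = F → T = T
(¬S ∧ P) ∧ (R → ¬Q) = F ∧ T = F
Thus (A) is false.

(B): Formalization: (P ⊕ (Q ↔ ¬S)) → (R ↓ P)

¬S = ¬T = F
Q ↔ ¬S = F ↔ F = T
P ⊕ (Q ↔ ¬S) = T ⊕ T = F
R ↓ P = F ↓ T = F
(P ⊕ (Q ↔ ¬S)) → (R ↓ P) = F → F = T
So (B) is true.

True statements: 1.

1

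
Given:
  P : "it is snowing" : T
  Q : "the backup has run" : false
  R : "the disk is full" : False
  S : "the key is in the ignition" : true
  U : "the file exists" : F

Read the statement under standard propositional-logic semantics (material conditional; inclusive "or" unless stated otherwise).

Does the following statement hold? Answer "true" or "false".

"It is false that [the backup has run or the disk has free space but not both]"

False.

In symbols: ~(Q xor ~R)

~R = ~F = T
Q xor ~R = F xor T = T
~(Q xor ~R) = ~T = F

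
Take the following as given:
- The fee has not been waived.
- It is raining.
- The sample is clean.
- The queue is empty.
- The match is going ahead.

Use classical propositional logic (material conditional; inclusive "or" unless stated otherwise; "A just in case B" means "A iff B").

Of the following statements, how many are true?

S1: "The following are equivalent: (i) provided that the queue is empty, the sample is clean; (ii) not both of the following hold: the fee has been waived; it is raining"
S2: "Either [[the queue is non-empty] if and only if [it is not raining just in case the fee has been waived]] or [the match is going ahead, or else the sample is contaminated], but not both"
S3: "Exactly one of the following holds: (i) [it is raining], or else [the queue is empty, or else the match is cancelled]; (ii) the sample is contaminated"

Let K = "the queue is empty" (T), S = "the sample is contaminated" (F), G = "the fee has been waived" (F), N = "it is raining" (T), M = "the match is cancelled" (F).

S1: This is (K → ¬S) ↔ (G ↑ N).

¬S = ¬F = T
K → ¬S = T → T = T
G ↑ N = F ↑ T = T
(K → ¬S) ↔ (G ↑ N) = T ↔ T = T
Thus S1 is true.

S2: Formalization: (¬K ↔ (¬N ↔ G)) ⊕ (¬M ∨ S)

¬K = ¬T = F
¬N = ¬T = F
¬N ↔ G = F ↔ F = T
¬K ↔ (¬N ↔ G) = F ↔ T = F
¬M = ¬F = T
¬M ∨ S = T ∨ F = T
(¬K ↔ (¬N ↔ G)) ⊕ (¬M ∨ S) = F ⊕ T = T
Hence S2 is true.

S3: This is (N ∨ (K ∨ M)) ⊕ S.

K ∨ M = T ∨ F = T
N ∨ (K ∨ M) = T ∨ T = T
(N ∨ (K ∨ M)) ⊕ S = T ⊕ F = T
Thus S3 is true.

True statements: 3 (S1, S2, S3).

3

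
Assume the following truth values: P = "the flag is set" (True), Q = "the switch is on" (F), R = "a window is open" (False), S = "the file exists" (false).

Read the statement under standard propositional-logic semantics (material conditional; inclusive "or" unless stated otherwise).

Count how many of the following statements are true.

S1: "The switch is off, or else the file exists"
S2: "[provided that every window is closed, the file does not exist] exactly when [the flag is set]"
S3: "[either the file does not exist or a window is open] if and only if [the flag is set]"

S1: Parsed as ~Q | S

~Q = ~F = T
~Q | S = T | F = T
Thus S1 is true.

S2: In symbols: (~R -> ~S) <-> P

~R = ~F = T
~S = ~F = T
~R -> ~S = T -> T = T
(~R -> ~S) <-> P = T <-> T = T
Thus S2 is true.

S3: In symbols: (~S | R) <-> P

~S = ~F = T
~S | R = T | F = T
(~S | R) <-> P = T <-> T = T
Hence S3 is true.

True statements: 3 (S1, S2, S3).

3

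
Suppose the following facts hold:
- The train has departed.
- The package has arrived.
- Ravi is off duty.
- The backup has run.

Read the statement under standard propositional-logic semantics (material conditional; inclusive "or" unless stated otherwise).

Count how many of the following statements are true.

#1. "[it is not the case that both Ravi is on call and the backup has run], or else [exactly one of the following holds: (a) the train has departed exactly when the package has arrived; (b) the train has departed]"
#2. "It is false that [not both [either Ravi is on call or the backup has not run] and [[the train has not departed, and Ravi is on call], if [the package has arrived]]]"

1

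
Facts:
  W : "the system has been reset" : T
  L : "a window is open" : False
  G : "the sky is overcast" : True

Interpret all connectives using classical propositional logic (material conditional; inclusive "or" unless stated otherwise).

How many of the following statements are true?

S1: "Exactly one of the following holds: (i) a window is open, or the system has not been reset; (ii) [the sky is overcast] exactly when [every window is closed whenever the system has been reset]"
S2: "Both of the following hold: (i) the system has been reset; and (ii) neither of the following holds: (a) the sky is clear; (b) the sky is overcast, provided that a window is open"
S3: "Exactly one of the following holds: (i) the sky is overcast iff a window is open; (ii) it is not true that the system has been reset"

1

S1: This is (L or not W) xor (G iff (W -> not L)).

not W = not True = False
L or not W = False or False = False
not L = not False = True
W -> not L = True -> True = True
G iff (W -> not L) = True iff True = True
(L or not W) xor (G iff (W -> not L)) = False xor True = True
So S1 is true.

S2: In symbols: W and (not G nor (L -> G))

not G = not True = False
L -> G = False -> True = True
not G nor (L -> G) = False nor True = False
W and (not G nor (L -> G)) = True and False = False
Thus S2 is false.

S3: In symbols: (G iff L) xor not W

G iff L = True iff False = False
not W = not True = False
(G iff L) xor not W = False xor False = False
Thus S3 is false.

1 of the 3 statements is true (S1).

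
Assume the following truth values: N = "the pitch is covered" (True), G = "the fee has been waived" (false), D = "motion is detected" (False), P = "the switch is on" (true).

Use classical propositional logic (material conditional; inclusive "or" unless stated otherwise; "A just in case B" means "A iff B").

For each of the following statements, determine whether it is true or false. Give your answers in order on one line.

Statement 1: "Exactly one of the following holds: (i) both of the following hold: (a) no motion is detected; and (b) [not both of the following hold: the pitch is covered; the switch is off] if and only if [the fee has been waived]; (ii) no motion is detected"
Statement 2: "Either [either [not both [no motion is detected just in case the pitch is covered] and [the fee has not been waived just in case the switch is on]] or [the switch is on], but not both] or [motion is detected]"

Statement 1 True; Statement 2 True

Statement 1: In symbols: (not D and ((N nand not P) iff G)) xor not D

not D = not False = True
not P = not True = False
N nand not P = True nand False = True
(N nand not P) iff G = True iff False = False
not D and ((N nand not P) iff G) = True and False = False
not D = not False = True
(not D and ((N nand not P) iff G)) xor not D = False xor True = True
So Statement 1 is true.

Statement 2: In symbols: (((not D iff N) nand (not G iff P)) xor P) or D

not D = not False = True
not D iff N = True iff True = True
not G = not False = True
not G iff P = True iff True = True
(not D iff N) nand (not G iff P) = True nand True = False
((not D iff N) nand (not G iff P)) xor P = False xor True = True
(((not D iff N) nand (not G iff P)) xor P) or D = True or False = True
Hence Statement 2 is true.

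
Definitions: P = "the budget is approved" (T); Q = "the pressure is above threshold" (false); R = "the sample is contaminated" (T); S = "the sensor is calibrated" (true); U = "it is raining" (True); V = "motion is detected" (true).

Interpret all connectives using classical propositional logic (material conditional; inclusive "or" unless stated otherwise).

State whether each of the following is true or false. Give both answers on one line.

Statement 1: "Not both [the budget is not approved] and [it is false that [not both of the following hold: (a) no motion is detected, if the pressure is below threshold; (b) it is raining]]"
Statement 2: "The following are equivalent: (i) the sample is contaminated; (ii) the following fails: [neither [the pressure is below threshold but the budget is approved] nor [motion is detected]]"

Statement 1 True, Statement 2 True

Statement 1: Formalization: ~P nand ~((~Q -> ~V) nand U)

~P = ~T = F
~Q = ~F = T
~V = ~T = F
~Q -> ~V = T -> F = F
(~Q -> ~V) nand U = F nand T = T
~((~Q -> ~V) nand U) = ~T = F
~P nand ~((~Q -> ~V) nand U) = F nand F = T
So Statement 1 is true.

Statement 2: Parsed as R <-> ~((~Q & P) nor V)

~Q = ~F = T
~Q & P = T & T = T
(~Q & P) nor V = T nor T = F
~((~Q & P) nor V) = ~F = T
R <-> ~((~Q & P) nor V) = T <-> T = T
Thus Statement 2 is true.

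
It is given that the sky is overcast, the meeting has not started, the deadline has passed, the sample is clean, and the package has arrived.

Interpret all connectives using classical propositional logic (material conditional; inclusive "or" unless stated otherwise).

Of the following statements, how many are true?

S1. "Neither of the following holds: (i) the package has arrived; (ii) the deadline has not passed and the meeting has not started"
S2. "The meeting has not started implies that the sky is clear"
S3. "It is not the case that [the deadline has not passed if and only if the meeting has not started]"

1

Let W = "the package has arrived" (T), L = "the deadline has passed" (T), U = "the meeting has started" (F), M = "the sky is overcast" (T).

S1: In symbols: W nor (~L & ~U)

~L = ~T = F
~U = ~F = T
~L & ~U = F & T = F
W nor (~L & ~U) = T nor F = F
So S1 is false.

S2: Parsed as ~U -> ~M

~U = ~F = T
~M = ~T = F
~U -> ~M = T -> F = F
Thus S2 is false.

S3: This is ~(~L <-> ~U).

~L = ~T = F
~U = ~F = T
~L <-> ~U = F <-> T = F
~(~L <-> ~U) = ~F = T
Thus S3 is true.

1 of the 3 statements is true (S3).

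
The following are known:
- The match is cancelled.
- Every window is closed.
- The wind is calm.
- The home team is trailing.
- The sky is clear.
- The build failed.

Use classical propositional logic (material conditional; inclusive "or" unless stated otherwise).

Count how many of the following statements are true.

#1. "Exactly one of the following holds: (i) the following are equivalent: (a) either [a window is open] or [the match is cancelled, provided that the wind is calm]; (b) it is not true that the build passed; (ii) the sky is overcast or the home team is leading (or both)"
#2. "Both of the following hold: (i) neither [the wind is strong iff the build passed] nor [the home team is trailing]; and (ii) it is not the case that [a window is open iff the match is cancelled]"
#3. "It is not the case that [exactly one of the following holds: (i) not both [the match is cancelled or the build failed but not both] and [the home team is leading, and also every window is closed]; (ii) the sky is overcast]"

Let N = "a window is open" (F), L = "the wind is strong" (F), V = "the match is cancelled" (T), S = "the build passed" (F), Q = "the sky is overcast" (F), H = "the home team is leading" (F).

#1: In symbols: ((N | (~L -> V)) <-> ~S) xor (Q | H)

~L = ~F = T
~L -> V = T -> T = T
N | (~L -> V) = F | T = T
~S = ~F = T
(N | (~L -> V)) <-> ~S = T <-> T = T
Q | H = F | F = F
((N | (~L -> V)) <-> ~S) xor (Q | H) = T xor F = T
Hence #1 is true.

#2: This is ((L <-> S) nor ~H) & ~(N <-> V).

L <-> S = F <-> F = T
~H = ~F = T
(L <-> S) nor ~H = T nor T = F
N <-> V = F <-> T = F
~(N <-> V) = ~F = T
((L <-> S) nor ~H) & ~(N <-> V) = F & T = F
Hence #2 is false.

#3: In symbols: ~(((V xor ~S) nand (H & ~N)) xor Q)

~S = ~F = T
V xor ~S = T xor T = F
~N = ~F = T
H & ~N = F & T = F
(V xor ~S) nand (H & ~N) = F nand F = T
((V xor ~S) nand (H & ~N)) xor Q = T xor F = T
~(((V xor ~S) nand (H & ~N)) xor Q) = ~T = F
So #3 is false.

True statements: 1.

1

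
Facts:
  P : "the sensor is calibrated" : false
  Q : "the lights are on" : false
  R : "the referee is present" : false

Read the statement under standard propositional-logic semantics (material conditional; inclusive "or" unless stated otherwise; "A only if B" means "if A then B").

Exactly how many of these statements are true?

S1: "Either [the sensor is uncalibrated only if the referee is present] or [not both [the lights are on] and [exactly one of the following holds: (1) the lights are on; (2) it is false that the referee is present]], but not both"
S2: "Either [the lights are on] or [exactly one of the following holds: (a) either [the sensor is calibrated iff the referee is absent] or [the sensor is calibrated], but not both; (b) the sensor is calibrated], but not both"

S1: In symbols: (not P -> R) xor (Q nand (Q xor not R))

not P = not False = True
not P -> R = True -> False = False
not R = not False = True
Q xor not R = False xor True = True
Q nand (Q xor not R) = False nand True = True
(not P -> R) xor (Q nand (Q xor not R)) = False xor True = True
Hence S1 is true.

S2: Formalization: Q xor (((P iff not R) xor P) xor P)

not R = not False = True
P iff not R = False iff True = False
(P iff not R) xor P = False xor False = False
((P iff not R) xor P) xor P = False xor False = False
Q xor (((P iff not R) xor P) xor P) = False xor False = False
Thus S2 is false.

Count: 1.

1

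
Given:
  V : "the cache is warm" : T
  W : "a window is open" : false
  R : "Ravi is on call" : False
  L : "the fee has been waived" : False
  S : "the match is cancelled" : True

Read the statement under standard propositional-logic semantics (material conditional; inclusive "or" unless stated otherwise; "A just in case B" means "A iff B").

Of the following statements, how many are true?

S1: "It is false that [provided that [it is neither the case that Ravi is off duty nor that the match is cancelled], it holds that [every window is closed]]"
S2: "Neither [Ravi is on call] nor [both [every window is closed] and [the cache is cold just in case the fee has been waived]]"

S1: In symbols: ¬((¬R ↓ S) → ¬W)

¬R = ¬F = T
¬R ↓ S = T ↓ T = F
¬W = ¬F = T
(¬R ↓ S) → ¬W = F → T = T
¬((¬R ↓ S) → ¬W) = ¬T = F
Hence S1 is false.

S2: This is R ↓ (¬W ∧ (¬V ↔ L)).

¬W = ¬F = T
¬V = ¬T = F
¬V ↔ L = F ↔ F = T
¬W ∧ (¬V ↔ L) = T ∧ T = T
R ↓ (¬W ∧ (¬V ↔ L)) = F ↓ T = F
Thus S2 is false.

0 of the 2 statements are true (none).

0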